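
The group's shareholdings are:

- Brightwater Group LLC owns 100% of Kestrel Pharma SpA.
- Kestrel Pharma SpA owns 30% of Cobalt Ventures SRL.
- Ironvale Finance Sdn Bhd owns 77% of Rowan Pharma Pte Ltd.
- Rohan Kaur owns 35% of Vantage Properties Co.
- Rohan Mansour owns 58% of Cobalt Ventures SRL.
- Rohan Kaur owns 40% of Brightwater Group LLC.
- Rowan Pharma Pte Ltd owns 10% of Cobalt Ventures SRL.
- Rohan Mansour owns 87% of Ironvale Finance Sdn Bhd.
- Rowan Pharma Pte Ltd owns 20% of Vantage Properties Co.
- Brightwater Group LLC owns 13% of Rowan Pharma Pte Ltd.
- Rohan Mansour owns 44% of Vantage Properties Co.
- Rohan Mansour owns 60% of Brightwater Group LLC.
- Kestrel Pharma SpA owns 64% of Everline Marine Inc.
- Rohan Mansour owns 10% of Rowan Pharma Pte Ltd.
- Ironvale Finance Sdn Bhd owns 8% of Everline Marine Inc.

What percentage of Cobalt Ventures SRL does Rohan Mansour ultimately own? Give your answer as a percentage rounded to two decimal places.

84.48%

Rohan Mansour reaches Cobalt along 5 paths.
Via Brightwater → Kestrel: 60% × 100% × 30% = 18%.
Direct stake: 58% = 58%.
Via Ironvale → Rowan: 87% × 77% × 10% = 6.699%.
Via Rowan: 10% × 10% = 1%.
Via Brightwater → Rowan: 60% × 13% × 10% = 0.78%.
Total: 18% + 58% + 6.699% + 1% + 0.78% = 84.479%.
Rounded: 84.48%.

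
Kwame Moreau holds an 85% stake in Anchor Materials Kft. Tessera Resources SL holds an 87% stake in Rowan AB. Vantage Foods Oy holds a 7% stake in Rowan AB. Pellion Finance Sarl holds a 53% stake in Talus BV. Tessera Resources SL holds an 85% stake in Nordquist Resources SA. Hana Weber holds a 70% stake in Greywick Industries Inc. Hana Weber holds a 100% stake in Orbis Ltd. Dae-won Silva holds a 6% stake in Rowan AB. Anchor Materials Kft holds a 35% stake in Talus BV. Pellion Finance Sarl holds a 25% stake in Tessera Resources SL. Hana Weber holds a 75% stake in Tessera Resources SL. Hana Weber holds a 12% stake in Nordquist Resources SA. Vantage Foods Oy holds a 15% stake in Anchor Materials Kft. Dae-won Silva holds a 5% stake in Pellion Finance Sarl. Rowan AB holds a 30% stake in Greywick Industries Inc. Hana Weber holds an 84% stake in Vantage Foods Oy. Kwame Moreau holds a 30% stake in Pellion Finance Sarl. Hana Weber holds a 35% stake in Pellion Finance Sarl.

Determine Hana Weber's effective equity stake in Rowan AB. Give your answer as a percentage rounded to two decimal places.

Hana reaches Rowan along 3 paths.
Via Pellion → Tessera: 35% × 25% × 87% = 7.6125%.
Via Tessera: 75% × 87% = 65.25%.
Via Vantage: 84% × 7% = 5.88%.
Total: 7.6125% + 65.25% + 5.88% = 78.7425%.
Rounded: 78.74%.

78.74%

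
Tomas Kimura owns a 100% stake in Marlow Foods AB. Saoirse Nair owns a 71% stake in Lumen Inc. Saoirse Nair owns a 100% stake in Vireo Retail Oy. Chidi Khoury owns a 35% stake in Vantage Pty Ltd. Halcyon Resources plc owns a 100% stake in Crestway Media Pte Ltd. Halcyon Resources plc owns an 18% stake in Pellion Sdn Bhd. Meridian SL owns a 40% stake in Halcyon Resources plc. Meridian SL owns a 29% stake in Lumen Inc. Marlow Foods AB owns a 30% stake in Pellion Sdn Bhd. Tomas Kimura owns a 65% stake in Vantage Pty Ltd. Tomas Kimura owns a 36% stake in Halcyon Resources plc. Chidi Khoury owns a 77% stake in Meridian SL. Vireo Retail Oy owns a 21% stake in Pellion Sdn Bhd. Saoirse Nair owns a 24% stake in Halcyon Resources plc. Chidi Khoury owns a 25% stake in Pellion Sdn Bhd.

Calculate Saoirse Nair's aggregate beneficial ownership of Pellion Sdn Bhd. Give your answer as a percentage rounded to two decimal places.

25.32%

Saoirse reaches Pellion along 2 paths.
Via Halcyon: 24% × 18% = 4.32%.
Via Vireo: 100% × 21% = 21%.
Total: 4.32% + 21% = 25.32%.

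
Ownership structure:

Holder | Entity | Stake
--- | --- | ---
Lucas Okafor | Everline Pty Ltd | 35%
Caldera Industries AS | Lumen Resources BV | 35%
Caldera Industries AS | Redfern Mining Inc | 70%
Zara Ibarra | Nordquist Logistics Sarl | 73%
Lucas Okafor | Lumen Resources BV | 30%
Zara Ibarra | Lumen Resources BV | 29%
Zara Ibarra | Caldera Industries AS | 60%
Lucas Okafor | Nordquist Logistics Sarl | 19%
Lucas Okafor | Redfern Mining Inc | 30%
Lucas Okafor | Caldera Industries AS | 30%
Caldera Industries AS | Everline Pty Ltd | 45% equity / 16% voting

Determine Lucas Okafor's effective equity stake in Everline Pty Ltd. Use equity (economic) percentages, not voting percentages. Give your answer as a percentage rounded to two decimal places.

Lucas reaches Everline along 2 paths.
Direct stake: 35% = 35%.
Via Caldera: 30% × 45% = 13.5%.
Total: 35% + 13.5% = 48.5%.
Rounded: 48.50%.

48.50%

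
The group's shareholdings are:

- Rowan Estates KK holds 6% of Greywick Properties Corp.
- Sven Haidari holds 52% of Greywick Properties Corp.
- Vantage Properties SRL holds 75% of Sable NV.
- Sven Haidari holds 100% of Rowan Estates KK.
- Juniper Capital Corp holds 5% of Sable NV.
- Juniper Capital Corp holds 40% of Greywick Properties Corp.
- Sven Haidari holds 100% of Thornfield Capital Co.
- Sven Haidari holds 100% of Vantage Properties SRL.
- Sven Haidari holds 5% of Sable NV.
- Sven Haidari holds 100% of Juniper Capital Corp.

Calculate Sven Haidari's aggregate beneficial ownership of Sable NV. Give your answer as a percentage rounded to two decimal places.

Sven reaches Sable along 3 paths.
Via Juniper: 100% × 5% = 5%.
Via Vantage: 100% × 75% = 75%.
Direct stake: 5% = 5%.
Total: 5% + 75% + 5% = 85%.
Rounded: 85.00%.

85.00%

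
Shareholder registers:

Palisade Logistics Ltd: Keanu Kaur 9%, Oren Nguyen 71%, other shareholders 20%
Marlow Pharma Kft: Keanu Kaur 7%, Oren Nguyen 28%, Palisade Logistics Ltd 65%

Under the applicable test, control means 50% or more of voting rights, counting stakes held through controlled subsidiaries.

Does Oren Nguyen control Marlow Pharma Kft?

Yes

Oren holds 71% of Palisade, so Oren controls Palisade.
Oren and Palisade together hold 28% + 65% = 93% of Marlow, so Oren controls Marlow.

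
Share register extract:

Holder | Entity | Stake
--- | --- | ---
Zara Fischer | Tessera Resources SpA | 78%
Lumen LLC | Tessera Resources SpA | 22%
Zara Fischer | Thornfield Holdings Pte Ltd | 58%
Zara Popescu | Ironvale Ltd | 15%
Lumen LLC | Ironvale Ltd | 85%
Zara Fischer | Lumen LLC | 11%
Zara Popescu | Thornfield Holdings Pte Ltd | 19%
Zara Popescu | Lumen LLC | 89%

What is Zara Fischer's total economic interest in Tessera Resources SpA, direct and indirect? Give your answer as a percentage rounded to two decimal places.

Zara Fischer reaches Tessera along 2 paths.
Direct stake: 78% = 78%.
Via Lumen: 11% × 22% = 2.42%.
Total: 78% + 2.42% = 80.42%.

80.42%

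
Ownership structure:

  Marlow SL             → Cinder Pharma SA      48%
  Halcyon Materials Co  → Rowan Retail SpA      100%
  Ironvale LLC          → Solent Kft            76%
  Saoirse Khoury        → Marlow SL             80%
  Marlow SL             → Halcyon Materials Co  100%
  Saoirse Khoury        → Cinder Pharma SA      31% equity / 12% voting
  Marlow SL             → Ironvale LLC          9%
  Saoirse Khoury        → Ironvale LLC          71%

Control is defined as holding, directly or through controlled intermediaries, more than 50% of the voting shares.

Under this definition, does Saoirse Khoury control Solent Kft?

Yes

Saoirse holds 80% of Marlow, so Saoirse controls Marlow.
Saoirse and Marlow together hold 71% + 9% = 80% of Ironvale, so Saoirse controls Ironvale.
Ironvale holds 76% of Solent, so Saoirse controls Solent.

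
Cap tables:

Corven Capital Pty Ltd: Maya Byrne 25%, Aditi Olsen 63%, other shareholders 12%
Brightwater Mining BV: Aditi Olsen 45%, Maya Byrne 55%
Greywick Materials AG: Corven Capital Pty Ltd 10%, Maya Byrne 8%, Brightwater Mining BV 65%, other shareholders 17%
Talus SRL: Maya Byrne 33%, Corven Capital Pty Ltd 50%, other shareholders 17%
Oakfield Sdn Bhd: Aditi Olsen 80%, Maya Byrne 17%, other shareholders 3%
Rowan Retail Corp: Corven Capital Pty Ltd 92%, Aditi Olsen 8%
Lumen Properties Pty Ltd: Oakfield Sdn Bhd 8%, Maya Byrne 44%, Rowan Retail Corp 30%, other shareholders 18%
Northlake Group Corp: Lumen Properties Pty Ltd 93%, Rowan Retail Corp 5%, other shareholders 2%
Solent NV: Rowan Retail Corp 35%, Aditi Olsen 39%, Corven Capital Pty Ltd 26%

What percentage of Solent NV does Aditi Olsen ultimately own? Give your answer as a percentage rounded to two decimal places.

Aditi reaches Solent along 4 paths.
Via Corven → Rowan: 63% × 92% × 35% = 20.286%.
Via Rowan: 8% × 35% = 2.8%.
Direct stake: 39% = 39%.
Via Corven: 63% × 26% = 16.38%.
Total: 20.286% + 2.8% + 39% + 16.38% = 78.466%.
Rounded: 78.47%.

78.47%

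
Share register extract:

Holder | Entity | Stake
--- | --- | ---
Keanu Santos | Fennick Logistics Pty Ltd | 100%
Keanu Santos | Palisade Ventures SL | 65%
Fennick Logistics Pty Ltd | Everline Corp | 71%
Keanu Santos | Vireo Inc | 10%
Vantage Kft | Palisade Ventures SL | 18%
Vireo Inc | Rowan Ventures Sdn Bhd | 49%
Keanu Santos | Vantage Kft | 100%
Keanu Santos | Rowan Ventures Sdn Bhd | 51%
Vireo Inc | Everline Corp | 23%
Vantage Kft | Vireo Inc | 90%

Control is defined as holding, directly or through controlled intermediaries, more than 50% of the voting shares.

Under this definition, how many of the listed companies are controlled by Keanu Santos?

Keanu holds 100% of Vantage, so Keanu controls Vantage.
Vantage and Keanu together hold 90% + 10% = 100% of Vireo, so Keanu controls Vireo.
Keanu holds 100% of Fennick, so Keanu controls Fennick.
Vireo and Fennick together hold 23% + 71% = 94% of Everline, so Keanu controls Everline.
Vantage and Keanu together hold 18% + 65% = 83% of Palisade, so Keanu controls Palisade.
Keanu and Vireo together hold 51% + 49% = 100% of Rowan, so Keanu controls Rowan.
Keanu controls 6 companies.

6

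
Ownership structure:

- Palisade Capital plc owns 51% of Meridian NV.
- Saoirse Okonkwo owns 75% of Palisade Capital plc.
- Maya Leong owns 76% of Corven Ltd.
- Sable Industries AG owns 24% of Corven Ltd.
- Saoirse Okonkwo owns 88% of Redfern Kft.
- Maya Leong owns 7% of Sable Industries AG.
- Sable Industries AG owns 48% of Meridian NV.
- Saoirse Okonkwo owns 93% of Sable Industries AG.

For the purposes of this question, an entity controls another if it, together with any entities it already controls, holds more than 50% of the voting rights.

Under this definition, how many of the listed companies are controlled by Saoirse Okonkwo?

4

Saoirse holds 88% of Redfern, so Saoirse controls Redfern.
Saoirse holds 93% of Sable, so Saoirse controls Sable.
Saoirse holds 75% of Palisade, so Saoirse controls Palisade.
Palisade and Sable together hold 51% + 48% = 99% of Meridian, so Saoirse controls Meridian.
No other company's threshold is met.
Saoirse controls 4 companies.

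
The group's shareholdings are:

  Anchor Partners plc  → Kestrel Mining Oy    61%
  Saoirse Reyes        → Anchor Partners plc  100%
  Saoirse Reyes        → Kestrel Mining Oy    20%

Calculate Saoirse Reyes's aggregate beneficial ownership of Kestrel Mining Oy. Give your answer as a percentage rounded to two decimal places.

Saoirse reaches Kestrel along 2 paths.
Via Anchor: 100% × 61% = 61%.
Direct stake: 20% = 20%.
Total: 61% + 20% = 81%.
Rounded: 81.00%.

81.00%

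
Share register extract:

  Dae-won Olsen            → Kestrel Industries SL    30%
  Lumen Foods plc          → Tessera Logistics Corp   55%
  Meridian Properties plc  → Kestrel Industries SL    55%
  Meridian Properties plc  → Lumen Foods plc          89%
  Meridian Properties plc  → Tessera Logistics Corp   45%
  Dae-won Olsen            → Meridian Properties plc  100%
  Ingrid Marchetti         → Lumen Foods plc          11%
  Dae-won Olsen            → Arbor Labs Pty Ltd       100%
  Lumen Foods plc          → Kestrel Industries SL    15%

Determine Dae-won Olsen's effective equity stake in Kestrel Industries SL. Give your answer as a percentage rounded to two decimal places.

Dae-won reaches Kestrel along 3 paths.
Via Meridian → Lumen: 100% × 89% × 15% = 13.35%.
Via Meridian: 100% × 55% = 55%.
Direct stake: 30% = 30%.
Total: 13.35% + 55% + 30% = 98.35%.

98.35%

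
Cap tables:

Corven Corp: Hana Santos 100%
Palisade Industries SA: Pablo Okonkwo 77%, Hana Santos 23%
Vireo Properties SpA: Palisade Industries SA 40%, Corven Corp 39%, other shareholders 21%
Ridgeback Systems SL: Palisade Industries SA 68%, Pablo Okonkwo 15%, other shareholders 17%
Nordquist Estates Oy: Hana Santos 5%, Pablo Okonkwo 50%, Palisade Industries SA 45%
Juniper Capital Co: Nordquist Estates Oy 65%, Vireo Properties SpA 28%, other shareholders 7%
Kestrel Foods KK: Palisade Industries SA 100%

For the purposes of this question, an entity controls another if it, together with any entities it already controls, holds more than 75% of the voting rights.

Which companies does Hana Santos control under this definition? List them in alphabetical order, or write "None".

Corven Corp

Hana holds 100% of Corven, so Hana controls Corven.
No other company's threshold is met.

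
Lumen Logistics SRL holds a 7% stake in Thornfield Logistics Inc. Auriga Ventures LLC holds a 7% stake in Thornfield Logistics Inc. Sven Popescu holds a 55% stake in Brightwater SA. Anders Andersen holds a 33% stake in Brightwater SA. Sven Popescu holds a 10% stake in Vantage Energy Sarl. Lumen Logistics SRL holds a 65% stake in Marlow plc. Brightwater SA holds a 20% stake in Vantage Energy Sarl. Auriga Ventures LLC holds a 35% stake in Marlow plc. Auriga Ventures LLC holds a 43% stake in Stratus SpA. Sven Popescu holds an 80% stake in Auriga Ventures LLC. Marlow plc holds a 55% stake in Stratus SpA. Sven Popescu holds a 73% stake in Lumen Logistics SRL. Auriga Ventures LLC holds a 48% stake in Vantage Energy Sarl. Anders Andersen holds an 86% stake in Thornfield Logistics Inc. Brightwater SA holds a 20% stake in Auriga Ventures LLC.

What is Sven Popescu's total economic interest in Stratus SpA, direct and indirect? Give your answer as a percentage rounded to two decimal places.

82.75%

Sven reaches Stratus along 5 paths.
Via Brightwater → Auriga: 55% × 20% × 43% = 4.73%.
Via Auriga: 80% × 43% = 34.4%.
Via Lumen → Marlow: 73% × 65% × 55% = 26.0975%.
Via Brightwater → Auriga → Marlow: 55% × 20% × 35% × 55% = 2.1175%.
Via Auriga → Marlow: 80% × 35% × 55% = 15.4%.
Total: 4.73% + 34.4% + 26.0975% + 2.1175% + 15.4% = 82.745%.
Rounded: 82.75%.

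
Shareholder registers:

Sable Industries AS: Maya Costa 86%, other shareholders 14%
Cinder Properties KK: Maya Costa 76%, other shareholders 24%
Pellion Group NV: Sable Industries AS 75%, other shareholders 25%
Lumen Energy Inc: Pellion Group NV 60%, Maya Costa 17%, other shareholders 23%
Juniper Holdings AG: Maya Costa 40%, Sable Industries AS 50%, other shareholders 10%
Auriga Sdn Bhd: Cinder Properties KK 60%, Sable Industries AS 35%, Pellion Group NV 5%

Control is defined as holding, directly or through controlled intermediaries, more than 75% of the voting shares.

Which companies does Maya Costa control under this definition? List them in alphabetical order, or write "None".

Auriga Sdn Bhd, Cinder Properties KK, Juniper Holdings AG, Sable Industries AS

Maya holds 86% of Sable, so Maya controls Sable.
Maya holds 76% of Cinder, so Maya controls Cinder.
Maya and Sable together hold 40% + 50% = 90% of Juniper, so Maya controls Juniper.
Cinder and Sable together hold 60% + 35% = 95% of Auriga, so Maya controls Auriga.
No other company's threshold is met.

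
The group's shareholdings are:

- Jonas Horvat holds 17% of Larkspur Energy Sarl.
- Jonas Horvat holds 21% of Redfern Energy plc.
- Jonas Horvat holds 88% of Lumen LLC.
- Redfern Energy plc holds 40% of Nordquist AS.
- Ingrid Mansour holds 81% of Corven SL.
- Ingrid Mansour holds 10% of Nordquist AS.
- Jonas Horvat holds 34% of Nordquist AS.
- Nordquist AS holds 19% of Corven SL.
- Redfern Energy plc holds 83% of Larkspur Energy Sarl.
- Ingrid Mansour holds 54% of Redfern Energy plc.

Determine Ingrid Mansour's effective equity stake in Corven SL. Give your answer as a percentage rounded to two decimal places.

87.00%

Ingrid reaches Corven along 3 paths.
Via Redfern → Nordquist: 54% × 40% × 19% = 4.104%.
Via Nordquist: 10% × 19% = 1.9%.
Direct stake: 81% = 81%.
Total: 4.104% + 1.9% + 81% = 87.004%.
Rounded: 87.00%.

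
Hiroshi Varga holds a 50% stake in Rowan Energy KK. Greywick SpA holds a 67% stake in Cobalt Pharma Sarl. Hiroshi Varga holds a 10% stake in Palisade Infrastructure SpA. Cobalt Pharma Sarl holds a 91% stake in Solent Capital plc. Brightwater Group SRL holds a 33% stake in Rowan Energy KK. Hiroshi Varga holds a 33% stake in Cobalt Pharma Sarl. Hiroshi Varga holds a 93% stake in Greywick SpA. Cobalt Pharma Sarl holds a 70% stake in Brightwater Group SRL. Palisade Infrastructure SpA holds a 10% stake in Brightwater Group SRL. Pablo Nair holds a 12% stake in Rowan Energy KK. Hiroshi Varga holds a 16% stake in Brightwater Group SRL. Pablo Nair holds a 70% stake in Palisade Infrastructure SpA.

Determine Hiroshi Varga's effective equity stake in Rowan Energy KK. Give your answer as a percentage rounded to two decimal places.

77.63%

Hiroshi reaches Rowan along 5 paths.
Direct stake: 50% = 50%.
Via Palisade → Brightwater: 10% × 10% × 33% = 0.33%.
Via Brightwater: 16% × 33% = 5.28%.
Via Greywick → Cobalt → Brightwater: 93% × 67% × 70% × 33% = 14.39361%.
Via Cobalt → Brightwater: 33% × 70% × 33% = 7.623%.
Total: 50% + 0.33% + 5.28% + 14.39361% + 7.623% = 77.62661%.
Rounded: 77.63%.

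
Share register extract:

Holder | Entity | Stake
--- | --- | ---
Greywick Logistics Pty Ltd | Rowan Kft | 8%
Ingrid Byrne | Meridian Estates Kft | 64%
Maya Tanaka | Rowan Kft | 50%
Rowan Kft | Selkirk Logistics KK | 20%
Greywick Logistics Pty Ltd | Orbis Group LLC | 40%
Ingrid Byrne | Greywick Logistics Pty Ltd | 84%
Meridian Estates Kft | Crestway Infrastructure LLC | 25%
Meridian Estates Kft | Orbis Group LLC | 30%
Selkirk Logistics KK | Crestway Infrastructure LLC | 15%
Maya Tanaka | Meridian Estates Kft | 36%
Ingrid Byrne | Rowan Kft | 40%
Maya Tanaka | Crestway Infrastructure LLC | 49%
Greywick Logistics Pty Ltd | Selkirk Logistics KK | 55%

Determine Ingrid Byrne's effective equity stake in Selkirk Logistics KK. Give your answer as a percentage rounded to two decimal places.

Ingrid reaches Selkirk along 3 paths.
Via Rowan: 40% × 20% = 8%.
Via Greywick → Rowan: 84% × 8% × 20% = 1.344%.
Via Greywick: 84% × 55% = 46.2%.
Total: 8% + 1.344% + 46.2% = 55.544%.
Rounded: 55.54%.

55.54%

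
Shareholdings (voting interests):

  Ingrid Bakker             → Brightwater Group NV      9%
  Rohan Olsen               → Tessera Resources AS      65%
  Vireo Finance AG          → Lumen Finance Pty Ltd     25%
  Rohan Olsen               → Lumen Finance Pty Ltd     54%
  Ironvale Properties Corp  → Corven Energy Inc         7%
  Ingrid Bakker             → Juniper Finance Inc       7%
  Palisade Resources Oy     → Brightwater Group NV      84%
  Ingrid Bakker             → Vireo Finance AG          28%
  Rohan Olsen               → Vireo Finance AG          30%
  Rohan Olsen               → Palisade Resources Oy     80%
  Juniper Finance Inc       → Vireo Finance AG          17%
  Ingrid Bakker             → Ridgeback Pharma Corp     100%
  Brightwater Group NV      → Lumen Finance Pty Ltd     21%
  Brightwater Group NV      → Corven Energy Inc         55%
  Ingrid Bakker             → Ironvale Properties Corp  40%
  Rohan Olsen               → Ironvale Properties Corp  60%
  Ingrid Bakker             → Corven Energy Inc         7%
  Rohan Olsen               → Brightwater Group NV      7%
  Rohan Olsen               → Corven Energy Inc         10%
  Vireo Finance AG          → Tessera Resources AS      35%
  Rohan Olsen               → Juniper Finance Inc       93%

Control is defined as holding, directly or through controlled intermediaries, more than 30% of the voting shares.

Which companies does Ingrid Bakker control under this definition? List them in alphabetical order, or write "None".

Ingrid holds 40% of Ironvale, so Ingrid controls Ironvale.
Ingrid holds 100% of Ridgeback, so Ingrid controls Ridgeback.
No other company's threshold is met.

Ironvale Properties Corp, Ridgeback Pharma Corp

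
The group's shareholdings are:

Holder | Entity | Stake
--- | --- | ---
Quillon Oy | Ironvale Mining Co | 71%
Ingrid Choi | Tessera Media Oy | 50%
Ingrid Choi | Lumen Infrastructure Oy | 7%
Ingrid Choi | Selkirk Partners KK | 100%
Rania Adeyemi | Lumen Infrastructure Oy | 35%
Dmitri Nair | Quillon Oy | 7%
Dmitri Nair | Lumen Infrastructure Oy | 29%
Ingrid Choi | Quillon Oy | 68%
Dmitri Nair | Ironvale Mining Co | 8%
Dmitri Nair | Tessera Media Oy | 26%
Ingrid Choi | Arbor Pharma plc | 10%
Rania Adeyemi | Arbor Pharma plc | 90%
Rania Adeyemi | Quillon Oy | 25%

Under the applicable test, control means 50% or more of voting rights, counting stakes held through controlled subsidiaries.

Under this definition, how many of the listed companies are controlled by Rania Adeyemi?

Rania holds 90% of Arbor, so Rania controls Arbor.
No other company's threshold is met.
Rania controls 1 company.

1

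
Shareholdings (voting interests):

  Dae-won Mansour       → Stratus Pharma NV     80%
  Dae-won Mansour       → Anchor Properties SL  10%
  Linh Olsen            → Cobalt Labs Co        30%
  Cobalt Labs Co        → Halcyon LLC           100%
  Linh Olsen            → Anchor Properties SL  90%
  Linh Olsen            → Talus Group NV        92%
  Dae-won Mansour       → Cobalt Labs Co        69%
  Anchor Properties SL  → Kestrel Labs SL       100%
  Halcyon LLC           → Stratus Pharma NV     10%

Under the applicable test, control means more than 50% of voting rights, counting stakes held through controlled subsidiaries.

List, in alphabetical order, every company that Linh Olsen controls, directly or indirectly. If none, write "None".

Anchor Properties SL, Kestrel Labs SL, Talus Group NV

Linh holds 90% of Anchor, so Linh controls Anchor.
Linh holds 92% of Talus, so Linh controls Talus.
Anchor holds 100% of Kestrel, so Linh controls Kestrel.
No other company's threshold is met.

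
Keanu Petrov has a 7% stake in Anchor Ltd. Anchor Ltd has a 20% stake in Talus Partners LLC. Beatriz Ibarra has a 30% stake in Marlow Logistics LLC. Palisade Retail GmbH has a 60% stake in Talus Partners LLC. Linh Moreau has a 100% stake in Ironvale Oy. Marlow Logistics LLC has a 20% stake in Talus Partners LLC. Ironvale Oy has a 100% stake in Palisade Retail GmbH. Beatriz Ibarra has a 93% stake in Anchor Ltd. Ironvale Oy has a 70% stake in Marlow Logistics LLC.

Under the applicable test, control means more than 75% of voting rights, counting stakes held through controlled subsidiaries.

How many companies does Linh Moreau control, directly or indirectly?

2

Linh holds 100% of Ironvale, so Linh controls Ironvale.
Ironvale holds 100% of Palisade, so Linh controls Palisade.
No other company's threshold is met.
Linh controls 2 companies.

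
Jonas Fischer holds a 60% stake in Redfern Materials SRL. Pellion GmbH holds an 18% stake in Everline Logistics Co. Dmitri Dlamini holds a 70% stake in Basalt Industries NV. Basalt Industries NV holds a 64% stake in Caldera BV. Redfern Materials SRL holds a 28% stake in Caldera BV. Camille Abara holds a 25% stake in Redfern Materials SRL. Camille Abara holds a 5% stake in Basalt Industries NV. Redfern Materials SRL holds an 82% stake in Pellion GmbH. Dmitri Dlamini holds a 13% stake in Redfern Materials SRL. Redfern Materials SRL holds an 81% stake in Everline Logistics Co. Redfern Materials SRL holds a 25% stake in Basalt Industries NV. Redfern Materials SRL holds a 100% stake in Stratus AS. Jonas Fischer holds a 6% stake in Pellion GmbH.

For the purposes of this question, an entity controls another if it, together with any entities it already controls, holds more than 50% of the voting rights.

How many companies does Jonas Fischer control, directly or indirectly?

Jonas holds 60% of Redfern, so Jonas controls Redfern.
Redfern and Jonas together hold 82% + 6% = 88% of Pellion, so Jonas controls Pellion.
Redfern holds 100% of Stratus, so Jonas controls Stratus.
Pellion and Redfern together hold 18% + 81% = 99% of Everline, so Jonas controls Everline.
No other company's threshold is met.
Jonas controls 4 companies.

4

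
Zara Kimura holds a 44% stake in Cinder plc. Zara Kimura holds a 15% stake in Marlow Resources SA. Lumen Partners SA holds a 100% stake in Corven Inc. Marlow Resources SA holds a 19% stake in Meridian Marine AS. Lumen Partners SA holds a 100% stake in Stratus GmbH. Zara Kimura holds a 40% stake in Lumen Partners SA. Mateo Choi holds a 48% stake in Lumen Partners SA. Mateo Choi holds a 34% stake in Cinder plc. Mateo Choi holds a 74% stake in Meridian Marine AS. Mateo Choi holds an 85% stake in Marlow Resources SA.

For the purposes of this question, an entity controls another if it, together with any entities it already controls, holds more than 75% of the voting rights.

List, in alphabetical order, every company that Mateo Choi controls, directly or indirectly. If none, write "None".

Marlow Resources SA, Meridian Marine AS

Mateo holds 85% of Marlow, so Mateo controls Marlow.
Marlow and Mateo together hold 19% + 74% = 93% of Meridian, so Mateo controls Meridian.
No other company's threshold is met.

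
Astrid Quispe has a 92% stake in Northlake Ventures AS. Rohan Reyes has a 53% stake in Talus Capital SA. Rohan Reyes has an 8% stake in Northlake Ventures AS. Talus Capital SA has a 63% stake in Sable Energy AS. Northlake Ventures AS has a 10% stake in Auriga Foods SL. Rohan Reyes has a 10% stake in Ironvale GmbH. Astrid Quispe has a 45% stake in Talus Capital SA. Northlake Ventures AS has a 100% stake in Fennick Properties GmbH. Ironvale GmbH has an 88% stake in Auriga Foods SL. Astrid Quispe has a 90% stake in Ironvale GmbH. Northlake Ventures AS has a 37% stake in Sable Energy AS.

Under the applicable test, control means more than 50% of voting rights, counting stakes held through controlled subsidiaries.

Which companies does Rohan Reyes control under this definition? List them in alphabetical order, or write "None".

Rohan holds 53% of Talus, so Rohan controls Talus.
Talus holds 63% of Sable, so Rohan controls Sable.
No other company's threshold is met.

Sable Energy AS, Talus Capital SA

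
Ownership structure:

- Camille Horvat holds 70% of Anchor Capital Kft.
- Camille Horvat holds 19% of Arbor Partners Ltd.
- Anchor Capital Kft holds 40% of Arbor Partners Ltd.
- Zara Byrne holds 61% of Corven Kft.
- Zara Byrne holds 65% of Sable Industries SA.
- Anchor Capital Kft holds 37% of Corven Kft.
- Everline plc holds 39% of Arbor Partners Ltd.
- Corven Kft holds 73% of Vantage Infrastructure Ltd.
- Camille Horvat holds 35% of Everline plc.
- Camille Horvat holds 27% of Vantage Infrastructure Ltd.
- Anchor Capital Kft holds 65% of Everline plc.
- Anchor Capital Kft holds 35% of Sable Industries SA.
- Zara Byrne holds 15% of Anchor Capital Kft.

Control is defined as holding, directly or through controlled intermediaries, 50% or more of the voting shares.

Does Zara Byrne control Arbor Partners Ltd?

No

Zara holds 65% of Sable, so Zara controls Sable.
Zara holds 61% of Corven, so Zara controls Corven.
Corven holds 73% of Vantage, so Zara controls Vantage.
Neither Zara nor any entity Zara controls holds any voting interest in Arbor.
So Zara does not control Arbor.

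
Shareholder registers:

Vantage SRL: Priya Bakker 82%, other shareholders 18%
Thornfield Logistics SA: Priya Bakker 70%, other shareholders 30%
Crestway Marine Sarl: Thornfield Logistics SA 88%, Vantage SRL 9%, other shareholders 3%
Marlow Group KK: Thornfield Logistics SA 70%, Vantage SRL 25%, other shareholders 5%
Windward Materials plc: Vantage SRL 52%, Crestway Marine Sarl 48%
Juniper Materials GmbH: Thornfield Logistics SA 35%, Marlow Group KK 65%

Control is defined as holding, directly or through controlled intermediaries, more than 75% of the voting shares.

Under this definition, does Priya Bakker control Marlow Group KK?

Priya holds 82% of Vantage, so Priya controls Vantage.
In Marlow, Priya's side holds only 25%, not > 75%.
So Priya does not control Marlow.

No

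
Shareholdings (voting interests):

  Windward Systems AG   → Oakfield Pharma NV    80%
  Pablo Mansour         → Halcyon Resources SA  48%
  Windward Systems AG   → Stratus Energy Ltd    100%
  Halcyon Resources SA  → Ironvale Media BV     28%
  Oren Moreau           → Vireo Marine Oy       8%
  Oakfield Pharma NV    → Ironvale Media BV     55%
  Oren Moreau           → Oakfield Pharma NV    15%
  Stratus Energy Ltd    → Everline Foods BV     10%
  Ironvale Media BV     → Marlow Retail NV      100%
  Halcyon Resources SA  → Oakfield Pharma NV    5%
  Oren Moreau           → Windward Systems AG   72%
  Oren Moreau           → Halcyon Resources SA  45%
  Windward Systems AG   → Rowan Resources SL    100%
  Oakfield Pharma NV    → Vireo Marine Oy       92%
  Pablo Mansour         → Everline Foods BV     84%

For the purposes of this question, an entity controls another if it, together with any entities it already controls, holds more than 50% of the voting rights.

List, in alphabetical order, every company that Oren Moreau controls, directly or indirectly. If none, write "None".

Ironvale Media BV, Marlow Retail NV, Oakfield Pharma NV, Rowan Resources SL, Stratus Energy Ltd, Vireo Marine Oy, Windward Systems AG

Oren holds 72% of Windward, so Oren controls Windward.
Oren and Windward together hold 15% + 80% = 95% of Oakfield, so Oren controls Oakfield.
Oakfield and Oren together hold 92% + 8% = 100% of Vireo, so Oren controls Vireo.
Windward holds 100% of Stratus, so Oren controls Stratus.
Windward holds 100% of Rowan, so Oren controls Rowan.
Oakfield holds 55% of Ironvale, so Oren controls Ironvale.
Ironvale holds 100% of Marlow, so Oren controls Marlow.
No other company's threshold is met.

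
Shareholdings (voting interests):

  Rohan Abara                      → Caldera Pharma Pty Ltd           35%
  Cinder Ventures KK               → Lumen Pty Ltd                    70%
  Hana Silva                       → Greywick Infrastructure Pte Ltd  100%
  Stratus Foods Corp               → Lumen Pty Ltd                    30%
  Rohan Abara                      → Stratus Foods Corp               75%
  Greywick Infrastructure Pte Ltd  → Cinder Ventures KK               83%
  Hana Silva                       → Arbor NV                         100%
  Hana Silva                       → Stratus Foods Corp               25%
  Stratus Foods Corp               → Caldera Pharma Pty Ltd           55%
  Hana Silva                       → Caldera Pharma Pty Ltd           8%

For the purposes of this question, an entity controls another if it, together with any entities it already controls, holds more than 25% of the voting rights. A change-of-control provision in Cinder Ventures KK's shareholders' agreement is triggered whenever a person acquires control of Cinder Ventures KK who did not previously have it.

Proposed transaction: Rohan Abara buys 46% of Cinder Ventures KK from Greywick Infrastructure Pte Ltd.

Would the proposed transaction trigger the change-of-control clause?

The purchase adds only to Rohan's holdings (Greywick's stake shrinks), so Rohan is the only person who could newly come to control Cinder.
Rohan holds 75% of Stratus, so Rohan controls Stratus.
Rohan and Stratus together hold 35% + 55% = 90% of Caldera, so Rohan controls Caldera.
Stratus holds 30% of Lumen, so Rohan controls Lumen.
Neither Rohan nor any entity Rohan controls holds any voting interest in Cinder.
So before the transaction, Rohan does not control Cinder.
After the purchase, Rohan holds 46% of Cinder directly, and Greywick's stake falls to 37%.
Rohan holds 46% of Cinder, so Rohan controls Cinder.
Rohan did not control Cinder before and does after, so the clause is triggered.

Yes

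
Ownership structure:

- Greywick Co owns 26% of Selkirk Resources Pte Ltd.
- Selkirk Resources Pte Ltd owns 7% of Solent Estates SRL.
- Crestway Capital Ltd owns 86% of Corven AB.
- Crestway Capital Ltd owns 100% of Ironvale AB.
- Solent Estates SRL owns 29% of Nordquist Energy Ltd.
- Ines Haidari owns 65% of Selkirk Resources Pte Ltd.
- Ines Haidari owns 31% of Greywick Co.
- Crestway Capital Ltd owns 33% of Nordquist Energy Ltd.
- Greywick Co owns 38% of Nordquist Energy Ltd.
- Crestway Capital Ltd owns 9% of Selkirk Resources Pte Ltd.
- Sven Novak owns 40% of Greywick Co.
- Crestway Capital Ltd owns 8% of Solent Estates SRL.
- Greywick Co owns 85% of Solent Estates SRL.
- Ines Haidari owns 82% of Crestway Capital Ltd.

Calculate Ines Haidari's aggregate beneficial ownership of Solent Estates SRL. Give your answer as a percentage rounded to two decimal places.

38.54%

Ines reaches Solent along 5 paths.
Via Greywick → Selkirk: 31% × 26% × 7% = 0.5642%.
Via Selkirk: 65% × 7% = 4.55%.
Via Crestway → Selkirk: 82% × 9% × 7% = 0.5166%.
Via Greywick: 31% × 85% = 26.35%.
Via Crestway: 82% × 8% = 6.56%.
Total: 0.5642% + 4.55% + 0.5166% + 26.35% + 6.56% = 38.5408%.
Rounded: 38.54%.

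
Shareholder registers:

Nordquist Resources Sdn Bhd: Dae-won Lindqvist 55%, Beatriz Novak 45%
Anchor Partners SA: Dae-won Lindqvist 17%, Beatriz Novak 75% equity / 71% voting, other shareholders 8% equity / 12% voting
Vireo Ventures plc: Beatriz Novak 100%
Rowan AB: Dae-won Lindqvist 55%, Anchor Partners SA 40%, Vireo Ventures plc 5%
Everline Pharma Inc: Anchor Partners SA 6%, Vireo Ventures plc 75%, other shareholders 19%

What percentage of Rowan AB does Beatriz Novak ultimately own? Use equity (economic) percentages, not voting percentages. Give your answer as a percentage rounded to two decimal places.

Beatriz reaches Rowan along 2 paths.
Via Anchor: 75% × 40% = 30%.
Via Vireo: 100% × 5% = 5%.
Total: 30% + 5% = 35%.
Rounded: 35.00%.

35.00%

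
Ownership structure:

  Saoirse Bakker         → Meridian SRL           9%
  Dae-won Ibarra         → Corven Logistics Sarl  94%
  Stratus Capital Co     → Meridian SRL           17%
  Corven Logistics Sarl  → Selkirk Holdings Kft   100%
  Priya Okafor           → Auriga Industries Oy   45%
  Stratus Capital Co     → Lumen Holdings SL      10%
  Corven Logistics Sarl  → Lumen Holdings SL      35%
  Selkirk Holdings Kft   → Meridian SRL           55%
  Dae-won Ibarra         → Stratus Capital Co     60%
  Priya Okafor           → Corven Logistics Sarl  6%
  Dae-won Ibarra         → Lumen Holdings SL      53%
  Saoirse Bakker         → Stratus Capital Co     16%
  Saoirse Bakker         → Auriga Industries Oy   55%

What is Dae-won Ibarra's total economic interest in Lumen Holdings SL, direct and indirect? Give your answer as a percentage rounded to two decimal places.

Dae-won reaches Lumen along 3 paths.
Via Corven: 94% × 35% = 32.9%.
Direct stake: 53% = 53%.
Via Stratus: 60% × 10% = 6%.
Total: 32.9% + 53% + 6% = 91.9%.
Rounded: 91.90%.

91.90%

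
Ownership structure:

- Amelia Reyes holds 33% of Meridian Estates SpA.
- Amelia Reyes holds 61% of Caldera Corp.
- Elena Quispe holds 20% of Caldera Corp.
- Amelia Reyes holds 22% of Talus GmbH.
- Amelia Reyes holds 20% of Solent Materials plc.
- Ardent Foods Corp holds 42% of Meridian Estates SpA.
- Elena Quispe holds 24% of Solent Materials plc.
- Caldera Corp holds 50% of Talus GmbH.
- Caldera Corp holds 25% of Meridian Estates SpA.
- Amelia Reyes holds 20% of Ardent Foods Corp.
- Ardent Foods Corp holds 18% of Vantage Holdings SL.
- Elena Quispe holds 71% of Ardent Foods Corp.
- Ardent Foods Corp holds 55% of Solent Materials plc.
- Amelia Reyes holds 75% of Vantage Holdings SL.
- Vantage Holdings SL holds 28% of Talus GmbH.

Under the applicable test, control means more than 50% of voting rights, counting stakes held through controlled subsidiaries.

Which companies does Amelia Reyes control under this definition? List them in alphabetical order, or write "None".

Amelia holds 61% of Caldera, so Amelia controls Caldera.
Amelia holds 75% of Vantage, so Amelia controls Vantage.
Caldera and Amelia together hold 25% + 33% = 58% of Meridian, so Amelia controls Meridian.
Amelia and Vantage and Caldera together hold 22% + 28% + 50% = 100% of Talus, so Amelia controls Talus.
No other company's threshold is met.

Caldera Corp, Meridian Estates SpA, Talus GmbH, Vantage Holdings SL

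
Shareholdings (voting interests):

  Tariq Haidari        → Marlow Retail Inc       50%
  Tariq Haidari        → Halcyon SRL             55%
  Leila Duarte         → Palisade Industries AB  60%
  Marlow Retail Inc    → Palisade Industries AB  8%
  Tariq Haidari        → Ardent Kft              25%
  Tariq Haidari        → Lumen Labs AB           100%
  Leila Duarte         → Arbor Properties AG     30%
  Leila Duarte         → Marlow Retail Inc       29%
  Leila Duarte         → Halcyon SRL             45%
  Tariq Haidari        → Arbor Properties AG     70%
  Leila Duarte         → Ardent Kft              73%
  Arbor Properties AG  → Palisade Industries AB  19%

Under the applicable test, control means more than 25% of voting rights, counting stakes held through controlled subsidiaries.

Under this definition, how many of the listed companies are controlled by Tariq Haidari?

Tariq holds 70% of Arbor, so Tariq controls Arbor.
Tariq holds 50% of Marlow, so Tariq controls Marlow.
Tariq holds 55% of Halcyon, so Tariq controls Halcyon.
Arbor and Marlow together hold 19% + 8% = 27% of Palisade, so Tariq controls Palisade.
Tariq holds 100% of Lumen, so Tariq controls Lumen.
No other company's threshold is met.
Tariq controls 5 companies.

5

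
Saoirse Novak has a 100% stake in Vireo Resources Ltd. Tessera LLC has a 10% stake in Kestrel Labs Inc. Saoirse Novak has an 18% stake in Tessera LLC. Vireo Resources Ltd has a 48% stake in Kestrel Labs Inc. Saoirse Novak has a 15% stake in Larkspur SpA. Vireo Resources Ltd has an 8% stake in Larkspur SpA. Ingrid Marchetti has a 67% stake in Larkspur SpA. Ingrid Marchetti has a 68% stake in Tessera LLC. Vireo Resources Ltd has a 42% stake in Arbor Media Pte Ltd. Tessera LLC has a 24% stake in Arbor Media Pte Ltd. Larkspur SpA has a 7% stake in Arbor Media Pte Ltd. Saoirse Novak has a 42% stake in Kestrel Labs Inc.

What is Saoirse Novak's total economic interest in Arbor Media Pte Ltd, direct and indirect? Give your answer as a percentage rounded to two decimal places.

47.93%

Saoirse reaches Arbor along 4 paths.
Via Larkspur: 15% × 7% = 1.05%.
Via Vireo → Larkspur: 100% × 8% × 7% = 0.56%.
Via Vireo: 100% × 42% = 42%.
Via Tessera: 18% × 24% = 4.32%.
Total: 1.05% + 0.56% + 42% + 4.32% = 47.93%.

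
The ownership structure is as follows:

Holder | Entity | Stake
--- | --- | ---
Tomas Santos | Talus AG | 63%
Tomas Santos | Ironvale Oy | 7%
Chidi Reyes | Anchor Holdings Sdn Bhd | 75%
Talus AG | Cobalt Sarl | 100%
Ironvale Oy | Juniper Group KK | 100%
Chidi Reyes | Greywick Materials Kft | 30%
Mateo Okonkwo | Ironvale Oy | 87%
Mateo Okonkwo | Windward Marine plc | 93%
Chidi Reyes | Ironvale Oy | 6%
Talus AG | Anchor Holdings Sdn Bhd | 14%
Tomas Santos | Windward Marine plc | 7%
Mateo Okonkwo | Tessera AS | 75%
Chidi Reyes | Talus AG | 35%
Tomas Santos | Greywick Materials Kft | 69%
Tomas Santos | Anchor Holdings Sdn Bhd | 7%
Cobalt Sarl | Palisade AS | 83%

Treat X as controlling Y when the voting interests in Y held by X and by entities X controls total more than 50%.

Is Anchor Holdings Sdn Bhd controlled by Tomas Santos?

Tomas holds 63% of Talus, so Tomas controls Talus.
Tomas holds 69% of Greywick, so Tomas controls Greywick.
Talus holds 100% of Cobalt, so Tomas controls Cobalt.
Cobalt holds 83% of Palisade, so Tomas controls Palisade.
In Anchor, Tomas's side holds only 14% + 7% = 21%, not > 50%.
So Tomas does not control Anchor.

No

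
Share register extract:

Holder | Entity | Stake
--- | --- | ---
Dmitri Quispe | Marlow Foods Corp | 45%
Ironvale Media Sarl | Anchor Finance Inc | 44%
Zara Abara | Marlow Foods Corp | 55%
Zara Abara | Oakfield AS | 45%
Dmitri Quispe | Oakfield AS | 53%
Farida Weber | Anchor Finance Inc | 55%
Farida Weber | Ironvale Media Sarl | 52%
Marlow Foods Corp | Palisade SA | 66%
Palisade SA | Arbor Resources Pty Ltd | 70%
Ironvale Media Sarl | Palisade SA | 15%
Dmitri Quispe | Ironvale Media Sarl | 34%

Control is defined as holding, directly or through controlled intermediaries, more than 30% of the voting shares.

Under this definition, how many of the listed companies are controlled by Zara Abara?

Zara holds 55% of Marlow, so Zara controls Marlow.
Marlow holds 66% of Palisade, so Zara controls Palisade.
Palisade holds 70% of Arbor, so Zara controls Arbor.
Zara holds 45% of Oakfield, so Zara controls Oakfield.
No other company's threshold is met.
Zara controls 4 companies.

4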